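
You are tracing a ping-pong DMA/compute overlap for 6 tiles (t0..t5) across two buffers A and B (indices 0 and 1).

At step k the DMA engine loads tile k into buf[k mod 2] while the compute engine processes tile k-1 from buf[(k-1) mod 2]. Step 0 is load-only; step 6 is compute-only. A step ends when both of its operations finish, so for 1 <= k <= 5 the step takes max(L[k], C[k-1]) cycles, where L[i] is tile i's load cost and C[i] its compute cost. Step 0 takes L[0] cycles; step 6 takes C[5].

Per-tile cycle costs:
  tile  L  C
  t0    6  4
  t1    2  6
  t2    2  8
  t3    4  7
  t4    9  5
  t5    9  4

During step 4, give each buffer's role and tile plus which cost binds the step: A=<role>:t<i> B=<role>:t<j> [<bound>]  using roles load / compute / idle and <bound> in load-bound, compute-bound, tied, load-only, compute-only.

step 4: A=load:t4 B=compute:t3 [load-bound]

  0. 6=6c; end=6; A:t0 B:-
  1. max(2,4)=4c; end=10; A:t0 B:t1
  2. max(2,6)=6c; end=16; A:t2 B:t1
  3. max(4,8)=8c; end=24; A:t2 B:t3
  4. max(9,7)=9c; end=33; A:t4 B:t3
  5. max(9,5)=9c; end=42; A:t4 B:t5
  6. 4=4c; end=46; A:t4 B:t5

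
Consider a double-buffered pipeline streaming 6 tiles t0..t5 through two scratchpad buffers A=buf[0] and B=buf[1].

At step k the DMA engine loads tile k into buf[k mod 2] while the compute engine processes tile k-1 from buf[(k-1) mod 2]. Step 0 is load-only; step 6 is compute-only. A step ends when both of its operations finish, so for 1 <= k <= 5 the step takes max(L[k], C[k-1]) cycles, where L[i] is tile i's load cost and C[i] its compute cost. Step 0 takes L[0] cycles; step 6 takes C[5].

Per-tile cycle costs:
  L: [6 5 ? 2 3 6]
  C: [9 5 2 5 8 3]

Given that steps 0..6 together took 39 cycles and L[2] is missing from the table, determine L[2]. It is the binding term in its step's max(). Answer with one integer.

step 0 = dur = L[0]=6 = 6
step 1 = dur = max(L[1]=5, C[0]=9) = 9
step 2 = dur = max(L[2]=?, C[1]=5) = L[2]  (unknown; binding)
step 3 = dur = max(L[3]=2, C[2]=2) = 2
step 4 = dur = max(L[4]=3, C[3]=5) = 5
step 5 = dur = max(L[5]=6, C[4]=8) = 8
step 6 = dur = C[5]=3 = 3
sum of known step durations = 33
dur[2] = total - known = 39 - 33 = 6
L[2] is the binding max in step 2, so L[2] = dur[2] = 6

L[2] = 6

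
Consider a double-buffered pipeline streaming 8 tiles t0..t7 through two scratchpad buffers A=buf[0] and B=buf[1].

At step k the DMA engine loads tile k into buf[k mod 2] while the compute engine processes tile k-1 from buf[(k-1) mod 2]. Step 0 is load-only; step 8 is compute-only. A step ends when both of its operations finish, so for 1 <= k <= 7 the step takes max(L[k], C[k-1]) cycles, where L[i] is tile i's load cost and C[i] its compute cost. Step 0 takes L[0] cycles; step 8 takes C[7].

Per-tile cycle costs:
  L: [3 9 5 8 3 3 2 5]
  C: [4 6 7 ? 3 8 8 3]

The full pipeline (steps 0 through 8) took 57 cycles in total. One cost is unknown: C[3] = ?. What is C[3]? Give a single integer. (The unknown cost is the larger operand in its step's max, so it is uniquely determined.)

C[3] = 9

step 0 = dur = L[0]=3 = 3
step 1 = dur = max(L[1]=9, C[0]=4) = 9
step 2 = dur = max(L[2]=5, C[1]=6) = 6
step 3 = dur = max(L[3]=8, C[2]=7) = 8
step 4 = dur = max(L[4]=3, C[3]=?) = C[3]  (unknown; binding)
step 5 = dur = max(L[5]=3, C[4]=3) = 3
step 6 = dur = max(L[6]=2, C[5]=8) = 8
step 7 = dur = max(L[7]=5, C[6]=8) = 8
step 8 = dur = C[7]=3 = 3
sum of known step durations = 48
dur[4] = total - known = 57 - 48 = 9
C[3] is the binding max in step 4, so C[3] = dur[4] = 9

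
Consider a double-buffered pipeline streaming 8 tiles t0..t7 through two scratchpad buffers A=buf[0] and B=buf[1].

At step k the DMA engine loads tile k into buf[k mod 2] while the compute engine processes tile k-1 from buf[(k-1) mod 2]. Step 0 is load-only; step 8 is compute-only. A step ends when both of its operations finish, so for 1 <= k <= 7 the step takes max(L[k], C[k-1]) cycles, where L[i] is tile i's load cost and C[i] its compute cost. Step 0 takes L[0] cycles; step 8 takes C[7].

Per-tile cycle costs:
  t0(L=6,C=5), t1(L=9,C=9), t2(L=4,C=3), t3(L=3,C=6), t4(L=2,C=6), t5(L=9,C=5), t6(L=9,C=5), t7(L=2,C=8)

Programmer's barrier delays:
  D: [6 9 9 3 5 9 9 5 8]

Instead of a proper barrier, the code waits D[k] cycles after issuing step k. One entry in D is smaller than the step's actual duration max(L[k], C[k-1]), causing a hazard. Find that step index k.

hazard at step 4

[0] required=L[0]=6=6 vs D=6 ok
[1] required=max(L[1]=9,C[0]=5)=9 vs D=9 ok
[2] required=max(L[2]=4,C[1]=9)=9 vs D=9 ok
[3] required=max(L[3]=3,C[2]=3)=3 vs D=3 ok
[4] required=max(L[4]=2,C[3]=6)=6 vs D=5 SHORT
[5] required=max(L[5]=9,C[4]=6)=9 vs D=9 ok
[6] required=max(L[6]=9,C[5]=5)=9 vs D=9 ok
[7] required=max(L[7]=2,C[6]=5)=5 vs D=5 ok
[8] required=C[7]=8=8 vs D=8 ok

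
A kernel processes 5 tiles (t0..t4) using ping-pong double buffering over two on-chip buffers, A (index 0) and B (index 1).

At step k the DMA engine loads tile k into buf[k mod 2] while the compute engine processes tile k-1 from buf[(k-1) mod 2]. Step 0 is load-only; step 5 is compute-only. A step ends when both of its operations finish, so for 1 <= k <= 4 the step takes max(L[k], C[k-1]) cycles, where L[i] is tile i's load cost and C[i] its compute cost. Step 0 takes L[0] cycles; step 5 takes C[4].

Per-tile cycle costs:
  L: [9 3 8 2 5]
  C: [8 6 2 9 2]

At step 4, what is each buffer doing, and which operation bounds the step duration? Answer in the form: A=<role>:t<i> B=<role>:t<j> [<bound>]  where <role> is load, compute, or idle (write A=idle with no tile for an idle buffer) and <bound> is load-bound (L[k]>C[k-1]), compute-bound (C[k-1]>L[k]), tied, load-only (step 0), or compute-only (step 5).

step 4: A=load:t4 B=compute:t3 [compute-bound]

step 0: L[0]=9 → dur=9, Σ=9 | A=load:t0 B=idle [load-only]
step 1: L[1]=3 C[0]=8 → dur=8, Σ=17 | A=compute:t0 B=load:t1 [compute-bound]
step 2: L[2]=8 C[1]=6 → dur=8, Σ=25 | A=load:t2 B=compute:t1 [load-bound]
step 3: L[3]=2 C[2]=2 → dur=2, Σ=27 | A=compute:t2 B=load:t3 [tied]
step 4: L[4]=5 C[3]=9 → dur=9, Σ=36 | A=load:t4 B=compute:t3 [compute-bound]
step 5: C[4]=2 → dur=2, Σ=38 | A=compute:t4 B=idle [compute-only]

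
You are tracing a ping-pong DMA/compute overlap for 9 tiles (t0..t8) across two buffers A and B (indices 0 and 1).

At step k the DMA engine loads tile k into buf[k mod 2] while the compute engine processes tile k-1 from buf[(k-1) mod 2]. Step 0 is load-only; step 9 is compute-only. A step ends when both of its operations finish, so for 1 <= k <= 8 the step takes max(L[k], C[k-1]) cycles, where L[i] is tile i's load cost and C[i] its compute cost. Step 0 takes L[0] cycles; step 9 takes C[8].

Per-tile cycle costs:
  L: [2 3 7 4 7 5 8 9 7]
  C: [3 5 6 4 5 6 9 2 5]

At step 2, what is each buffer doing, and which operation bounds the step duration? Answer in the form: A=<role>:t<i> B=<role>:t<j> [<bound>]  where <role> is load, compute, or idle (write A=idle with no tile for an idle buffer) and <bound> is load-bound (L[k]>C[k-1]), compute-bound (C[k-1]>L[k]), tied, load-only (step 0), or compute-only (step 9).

  0. 2=2c; end=2; A:t0 B:-
  1. max(3,3)=3c; end=5; A:t0 B:t1
  2. max(7,5)=7c; end=12; A:t2 B:t1
  3. max(4,6)=6c; end=18; A:t2 B:t3
  4. max(7,4)=7c; end=25; A:t4 B:t3
  5. max(5,5)=5c; end=30; A:t4 B:t5
  6. max(8,6)=8c; end=38; A:t6 B:t5
  7. max(9,9)=9c; end=47; A:t6 B:t7
  8. max(7,2)=7c; end=54; A:t8 B:t7
  9. 5=5c; end=59; A:t8 B:t7

step 2: A=load:t2 B=compute:t1 [load-bound]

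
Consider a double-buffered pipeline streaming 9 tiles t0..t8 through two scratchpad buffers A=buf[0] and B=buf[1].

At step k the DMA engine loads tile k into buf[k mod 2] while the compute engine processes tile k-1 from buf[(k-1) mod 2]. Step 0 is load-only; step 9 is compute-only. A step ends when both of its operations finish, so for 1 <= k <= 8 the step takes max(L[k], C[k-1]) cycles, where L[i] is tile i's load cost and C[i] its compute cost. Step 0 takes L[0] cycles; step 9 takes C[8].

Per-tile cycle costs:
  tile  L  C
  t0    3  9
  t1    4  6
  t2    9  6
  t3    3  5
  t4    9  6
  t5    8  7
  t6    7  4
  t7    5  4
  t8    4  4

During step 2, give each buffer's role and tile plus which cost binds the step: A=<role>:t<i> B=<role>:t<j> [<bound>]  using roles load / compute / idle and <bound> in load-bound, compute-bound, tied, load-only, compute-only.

step 0: L[0]=3 → dur=3, Σ=3 | A=load:t0 B=idle [load-only]
step 1: L[1]=4 C[0]=9 → dur=9, Σ=12 | A=compute:t0 B=load:t1 [compute-bound]
step 2: L[2]=9 C[1]=6 → dur=9, Σ=21 | A=load:t2 B=compute:t1 [load-bound]
step 3: L[3]=3 C[2]=6 → dur=6, Σ=27 | A=compute:t2 B=load:t3 [compute-bound]
step 4: L[4]=9 C[3]=5 → dur=9, Σ=36 | A=load:t4 B=compute:t3 [load-bound]
step 5: L[5]=8 C[4]=6 → dur=8, Σ=44 | A=compute:t4 B=load:t5 [load-bound]
step 6: L[6]=7 C[5]=7 → dur=7, Σ=51 | A=load:t6 B=compute:t5 [tied]
step 7: L[7]=5 C[6]=4 → dur=5, Σ=56 | A=compute:t6 B=load:t7 [load-bound]
step 8: L[8]=4 C[7]=4 → dur=4, Σ=60 | A=load:t8 B=compute:t7 [tied]
step 9: C[8]=4 → dur=4, Σ=64 | A=compute:t8 B=idle [compute-only]

step 2: A=load:t2 B=compute:t1 [load-bound]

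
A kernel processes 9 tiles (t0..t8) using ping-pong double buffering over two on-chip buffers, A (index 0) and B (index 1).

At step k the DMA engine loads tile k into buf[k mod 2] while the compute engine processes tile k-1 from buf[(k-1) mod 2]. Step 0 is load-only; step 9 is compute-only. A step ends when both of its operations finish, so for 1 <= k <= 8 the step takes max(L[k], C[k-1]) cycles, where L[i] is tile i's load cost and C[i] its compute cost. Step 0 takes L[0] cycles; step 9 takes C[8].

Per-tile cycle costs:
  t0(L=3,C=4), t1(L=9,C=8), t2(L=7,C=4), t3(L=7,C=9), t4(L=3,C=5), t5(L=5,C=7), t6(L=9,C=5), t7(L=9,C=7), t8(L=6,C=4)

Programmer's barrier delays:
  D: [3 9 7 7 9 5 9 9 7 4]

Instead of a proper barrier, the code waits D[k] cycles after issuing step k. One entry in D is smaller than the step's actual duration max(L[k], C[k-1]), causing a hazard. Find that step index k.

k=0 barrier L[0]=3→3c, D[0]=3 ok
k=1 barrier max(L[1]=9,C[0]=4)→9c, D[1]=9 ok
k=2 barrier max(L[2]=7,C[1]=8)→8c, D[2]=7 SHORT
k=3 barrier max(L[3]=7,C[2]=4)→7c, D[3]=7 ok
k=4 barrier max(L[4]=3,C[3]=9)→9c, D[4]=9 ok
k=5 barrier max(L[5]=5,C[4]=5)→5c, D[5]=5 ok
k=6 barrier max(L[6]=9,C[5]=7)→9c, D[6]=9 ok
k=7 barrier max(L[7]=9,C[6]=5)→9c, D[7]=9 ok
k=8 barrier max(L[8]=6,C[7]=7)→7c, D[8]=7 ok
k=9 barrier C[8]=4→4c, D[9]=4 ok

hazard at step 2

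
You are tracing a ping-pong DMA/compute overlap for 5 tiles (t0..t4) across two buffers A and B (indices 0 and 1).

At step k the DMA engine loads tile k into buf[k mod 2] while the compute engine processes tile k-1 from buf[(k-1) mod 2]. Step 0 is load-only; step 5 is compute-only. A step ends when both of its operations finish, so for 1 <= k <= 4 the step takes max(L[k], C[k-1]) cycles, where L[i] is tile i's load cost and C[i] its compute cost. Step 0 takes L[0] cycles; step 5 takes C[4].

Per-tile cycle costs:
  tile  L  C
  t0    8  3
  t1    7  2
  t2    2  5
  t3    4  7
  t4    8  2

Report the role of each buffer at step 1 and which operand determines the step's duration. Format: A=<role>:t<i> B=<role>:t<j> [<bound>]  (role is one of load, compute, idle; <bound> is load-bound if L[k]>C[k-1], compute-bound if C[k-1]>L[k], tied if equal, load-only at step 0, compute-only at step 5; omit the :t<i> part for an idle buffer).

step 1: A=compute:t0 B=load:t1 [load-bound]

[0] DMA t0→A (8c) ∥ CU idle ⇒ 8c, clock 8
[1] DMA t1→B (7c) ∥ CU A:t0 (3c) ⇒ 7c, clock 15
[2] DMA t2→A (2c) ∥ CU B:t1 (2c) ⇒ 2c, clock 17
[3] DMA t3→B (4c) ∥ CU A:t2 (5c) ⇒ 5c, clock 22
[4] DMA t4→A (8c) ∥ CU B:t3 (7c) ⇒ 8c, clock 30
[5] DMA idle ∥ CU A:t4 (2c) ⇒ 2c, clock 32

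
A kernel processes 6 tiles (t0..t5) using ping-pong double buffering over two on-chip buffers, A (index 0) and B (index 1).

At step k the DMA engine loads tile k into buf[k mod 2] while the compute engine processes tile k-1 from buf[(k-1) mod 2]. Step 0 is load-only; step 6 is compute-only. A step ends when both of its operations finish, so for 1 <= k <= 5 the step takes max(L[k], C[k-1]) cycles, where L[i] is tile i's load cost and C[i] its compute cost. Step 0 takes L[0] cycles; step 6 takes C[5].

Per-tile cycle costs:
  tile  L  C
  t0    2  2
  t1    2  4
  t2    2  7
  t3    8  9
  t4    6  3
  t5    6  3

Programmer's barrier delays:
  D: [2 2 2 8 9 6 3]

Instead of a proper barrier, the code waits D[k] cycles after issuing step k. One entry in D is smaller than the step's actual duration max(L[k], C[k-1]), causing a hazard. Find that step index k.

hazard at step 2

[0] required=L[0]=2=2 vs D=2 ok
[1] required=max(L[1]=2,C[0]=2)=2 vs D=2 ok
[2] required=max(L[2]=2,C[1]=4)=4 vs D=2 SHORT
[3] required=max(L[3]=8,C[2]=7)=8 vs D=8 ok
[4] required=max(L[4]=6,C[3]=9)=9 vs D=9 ok
[5] required=max(L[5]=6,C[4]=3)=6 vs D=6 ok
[6] required=C[5]=3=3 vs D=3 ok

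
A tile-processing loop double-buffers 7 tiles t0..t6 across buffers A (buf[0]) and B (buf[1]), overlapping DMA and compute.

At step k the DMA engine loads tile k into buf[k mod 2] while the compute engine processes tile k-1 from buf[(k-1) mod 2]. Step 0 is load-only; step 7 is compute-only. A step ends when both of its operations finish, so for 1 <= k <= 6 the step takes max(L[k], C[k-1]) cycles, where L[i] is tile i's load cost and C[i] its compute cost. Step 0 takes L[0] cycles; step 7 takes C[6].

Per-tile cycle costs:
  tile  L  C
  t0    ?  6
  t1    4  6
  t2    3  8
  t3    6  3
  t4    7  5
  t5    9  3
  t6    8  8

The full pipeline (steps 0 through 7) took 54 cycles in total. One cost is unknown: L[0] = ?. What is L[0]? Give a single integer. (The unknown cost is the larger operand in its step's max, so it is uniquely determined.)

L[0] = 2

step 0 | dur = L[0]=? = L[0]  (unknown; binding)
step 1 | dur = max(L[1]=4, C[0]=6) = 6
step 2 | dur = max(L[2]=3, C[1]=6) = 6
step 3 | dur = max(L[3]=6, C[2]=8) = 8
step 4 | dur = max(L[4]=7, C[3]=3) = 7
step 5 | dur = max(L[5]=9, C[4]=5) = 9
step 6 | dur = max(L[6]=8, C[5]=3) = 8
step 7 | dur = C[6]=8 = 8
sum of known step durations = 52
dur[0] = total - known = 54 - 52 = 2
L[0] is the binding max in step 0, so L[0] = dur[0] = 2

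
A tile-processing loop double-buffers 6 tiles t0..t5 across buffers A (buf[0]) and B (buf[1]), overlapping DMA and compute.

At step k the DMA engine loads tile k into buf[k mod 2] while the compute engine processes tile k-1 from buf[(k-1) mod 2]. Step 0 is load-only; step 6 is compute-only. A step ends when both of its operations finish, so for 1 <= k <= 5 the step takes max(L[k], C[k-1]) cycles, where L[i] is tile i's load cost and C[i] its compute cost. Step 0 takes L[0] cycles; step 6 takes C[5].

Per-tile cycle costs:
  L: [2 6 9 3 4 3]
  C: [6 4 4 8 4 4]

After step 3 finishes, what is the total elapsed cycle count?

end_cycle[3] = 21

k=0 load=t0/2c comp=- wait=2 total=2
k=1 load=t1/6c comp=t0/6c wait=6 total=8
k=2 load=t2/9c comp=t1/4c wait=9 total=17
k=3 load=t3/3c comp=t2/4c wait=4 total=21
k=4 load=t4/4c comp=t3/8c wait=8 total=29
k=5 load=t5/3c comp=t4/4c wait=4 total=33
k=6 load=- comp=t5/4c wait=4 total=37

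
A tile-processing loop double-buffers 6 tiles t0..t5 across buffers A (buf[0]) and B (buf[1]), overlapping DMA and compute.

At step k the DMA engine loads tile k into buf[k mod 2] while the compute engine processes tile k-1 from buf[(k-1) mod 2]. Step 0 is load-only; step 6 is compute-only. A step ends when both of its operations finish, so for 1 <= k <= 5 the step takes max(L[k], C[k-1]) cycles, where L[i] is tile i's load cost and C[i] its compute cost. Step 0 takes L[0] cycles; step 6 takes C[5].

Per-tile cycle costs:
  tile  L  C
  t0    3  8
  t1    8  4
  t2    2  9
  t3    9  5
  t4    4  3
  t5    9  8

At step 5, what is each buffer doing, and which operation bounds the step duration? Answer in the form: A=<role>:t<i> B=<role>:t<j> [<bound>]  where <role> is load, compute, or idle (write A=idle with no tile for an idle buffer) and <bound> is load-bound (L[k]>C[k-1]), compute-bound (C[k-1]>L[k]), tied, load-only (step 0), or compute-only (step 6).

[0] DMA t0→A (3c) ∥ CU idle ⇒ 3c, clock 3
[1] DMA t1→B (8c) ∥ CU A:t0 (8c) ⇒ 8c, clock 11
[2] DMA t2→A (2c) ∥ CU B:t1 (4c) ⇒ 4c, clock 15
[3] DMA t3→B (9c) ∥ CU A:t2 (9c) ⇒ 9c, clock 24
[4] DMA t4→A (4c) ∥ CU B:t3 (5c) ⇒ 5c, clock 29
[5] DMA t5→B (9c) ∥ CU A:t4 (3c) ⇒ 9c, clock 38
[6] DMA idle ∥ CU B:t5 (8c) ⇒ 8c, clock 46

step 5: A=compute:t4 B=load:t5 [load-bound]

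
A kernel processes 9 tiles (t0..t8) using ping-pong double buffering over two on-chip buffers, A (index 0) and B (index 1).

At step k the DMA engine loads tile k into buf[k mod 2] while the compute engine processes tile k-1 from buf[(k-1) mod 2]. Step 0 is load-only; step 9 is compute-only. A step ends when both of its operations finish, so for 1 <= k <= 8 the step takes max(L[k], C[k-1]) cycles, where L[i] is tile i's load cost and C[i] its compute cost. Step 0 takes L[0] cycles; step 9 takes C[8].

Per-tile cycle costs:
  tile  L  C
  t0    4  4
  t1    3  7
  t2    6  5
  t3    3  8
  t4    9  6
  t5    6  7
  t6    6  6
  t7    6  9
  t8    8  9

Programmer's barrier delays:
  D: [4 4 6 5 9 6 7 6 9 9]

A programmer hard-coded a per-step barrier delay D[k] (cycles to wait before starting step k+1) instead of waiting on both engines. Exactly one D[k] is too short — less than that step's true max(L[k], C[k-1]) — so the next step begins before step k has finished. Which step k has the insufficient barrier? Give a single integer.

k=0 barrier L[0]=4→4c, D[0]=4 ok
k=1 barrier max(L[1]=3,C[0]=4)→4c, D[1]=4 ok
k=2 barrier max(L[2]=6,C[1]=7)→7c, D[2]=6 SHORT
k=3 barrier max(L[3]=3,C[2]=5)→5c, D[3]=5 ok
k=4 barrier max(L[4]=9,C[3]=8)→9c, D[4]=9 ok
k=5 barrier max(L[5]=6,C[4]=6)→6c, D[5]=6 ok
k=6 barrier max(L[6]=6,C[5]=7)→7c, D[6]=7 ok
k=7 barrier max(L[7]=6,C[6]=6)→6c, D[7]=6 ok
k=8 barrier max(L[8]=8,C[7]=9)→9c, D[8]=9 ok
k=9 barrier C[8]=9→9c, D[9]=9 ok

hazard at step 2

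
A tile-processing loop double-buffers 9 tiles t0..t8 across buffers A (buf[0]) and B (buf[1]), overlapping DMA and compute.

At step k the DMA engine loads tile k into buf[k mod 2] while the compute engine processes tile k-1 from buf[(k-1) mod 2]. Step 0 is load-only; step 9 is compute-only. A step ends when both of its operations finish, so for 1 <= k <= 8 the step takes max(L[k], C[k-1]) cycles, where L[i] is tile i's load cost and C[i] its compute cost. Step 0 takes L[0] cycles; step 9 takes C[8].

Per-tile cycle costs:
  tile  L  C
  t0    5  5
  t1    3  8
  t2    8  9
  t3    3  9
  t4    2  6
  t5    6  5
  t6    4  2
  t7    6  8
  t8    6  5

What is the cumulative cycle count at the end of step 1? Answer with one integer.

end_cycle[1] = 10

[0] DMA t0→A (5c) ∥ CU idle ⇒ 5c, clock 5
[1] DMA t1→B (3c) ∥ CU A:t0 (5c) ⇒ 5c, clock 10
[2] DMA t2→A (8c) ∥ CU B:t1 (8c) ⇒ 8c, clock 18
[3] DMA t3→B (3c) ∥ CU A:t2 (9c) ⇒ 9c, clock 27
[4] DMA t4→A (2c) ∥ CU B:t3 (9c) ⇒ 9c, clock 36
[5] DMA t5→B (6c) ∥ CU A:t4 (6c) ⇒ 6c, clock 42
[6] DMA t6→A (4c) ∥ CU B:t5 (5c) ⇒ 5c, clock 47
[7] DMA t7→B (6c) ∥ CU A:t6 (2c) ⇒ 6c, clock 53
[8] DMA t8→A (6c) ∥ CU B:t7 (8c) ⇒ 8c, clock 61
[9] DMA idle ∥ CU A:t8 (5c) ⇒ 5c, clock 66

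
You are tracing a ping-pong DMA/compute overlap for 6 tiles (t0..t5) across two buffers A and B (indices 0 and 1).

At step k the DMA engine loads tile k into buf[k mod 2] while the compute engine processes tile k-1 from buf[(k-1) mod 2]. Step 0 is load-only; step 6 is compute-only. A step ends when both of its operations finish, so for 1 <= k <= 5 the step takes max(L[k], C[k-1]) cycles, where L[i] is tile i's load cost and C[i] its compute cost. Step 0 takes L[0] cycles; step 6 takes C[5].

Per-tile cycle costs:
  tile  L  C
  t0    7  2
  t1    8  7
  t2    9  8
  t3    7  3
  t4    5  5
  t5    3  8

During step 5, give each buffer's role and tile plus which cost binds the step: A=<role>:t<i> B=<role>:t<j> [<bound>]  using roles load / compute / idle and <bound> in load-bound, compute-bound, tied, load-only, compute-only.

[0] DMA t0→A (7c) ∥ CU idle ⇒ 7c, clock 7
[1] DMA t1→B (8c) ∥ CU A:t0 (2c) ⇒ 8c, clock 15
[2] DMA t2→A (9c) ∥ CU B:t1 (7c) ⇒ 9c, clock 24
[3] DMA t3→B (7c) ∥ CU A:t2 (8c) ⇒ 8c, clock 32
[4] DMA t4→A (5c) ∥ CU B:t3 (3c) ⇒ 5c, clock 37
[5] DMA t5→B (3c) ∥ CU A:t4 (5c) ⇒ 5c, clock 42
[6] DMA idle ∥ CU B:t5 (8c) ⇒ 8c, clock 50

step 5: A=compute:t4 B=load:t5 [compute-bound]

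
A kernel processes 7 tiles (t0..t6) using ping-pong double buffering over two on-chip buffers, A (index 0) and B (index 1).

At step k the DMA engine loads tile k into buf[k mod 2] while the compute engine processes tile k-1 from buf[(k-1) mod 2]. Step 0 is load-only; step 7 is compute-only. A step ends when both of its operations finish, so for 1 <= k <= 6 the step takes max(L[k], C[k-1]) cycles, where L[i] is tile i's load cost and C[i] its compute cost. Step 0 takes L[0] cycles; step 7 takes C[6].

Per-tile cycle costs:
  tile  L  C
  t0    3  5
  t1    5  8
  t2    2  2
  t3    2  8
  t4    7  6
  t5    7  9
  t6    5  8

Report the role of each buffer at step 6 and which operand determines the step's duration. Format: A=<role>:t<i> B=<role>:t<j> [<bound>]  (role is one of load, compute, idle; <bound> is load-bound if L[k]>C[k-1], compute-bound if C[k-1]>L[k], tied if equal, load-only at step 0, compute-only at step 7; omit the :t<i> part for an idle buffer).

step 0: L[0]=3 → dur=3, Σ=3 | A=load:t0 B=idle [load-only]
step 1: L[1]=5 C[0]=5 → dur=5, Σ=8 | A=compute:t0 B=load:t1 [tied]
step 2: L[2]=2 C[1]=8 → dur=8, Σ=16 | A=load:t2 B=compute:t1 [compute-bound]
step 3: L[3]=2 C[2]=2 → dur=2, Σ=18 | A=compute:t2 B=load:t3 [tied]
step 4: L[4]=7 C[3]=8 → dur=8, Σ=26 | A=load:t4 B=compute:t3 [compute-bound]
step 5: L[5]=7 C[4]=6 → dur=7, Σ=33 | A=compute:t4 B=load:t5 [load-bound]
step 6: L[6]=5 C[5]=9 → dur=9, Σ=42 | A=load:t6 B=compute:t5 [compute-bound]
step 7: C[6]=8 → dur=8, Σ=50 | A=compute:t6 B=idle [compute-only]

step 6: A=load:t6 B=compute:t5 [compute-bound]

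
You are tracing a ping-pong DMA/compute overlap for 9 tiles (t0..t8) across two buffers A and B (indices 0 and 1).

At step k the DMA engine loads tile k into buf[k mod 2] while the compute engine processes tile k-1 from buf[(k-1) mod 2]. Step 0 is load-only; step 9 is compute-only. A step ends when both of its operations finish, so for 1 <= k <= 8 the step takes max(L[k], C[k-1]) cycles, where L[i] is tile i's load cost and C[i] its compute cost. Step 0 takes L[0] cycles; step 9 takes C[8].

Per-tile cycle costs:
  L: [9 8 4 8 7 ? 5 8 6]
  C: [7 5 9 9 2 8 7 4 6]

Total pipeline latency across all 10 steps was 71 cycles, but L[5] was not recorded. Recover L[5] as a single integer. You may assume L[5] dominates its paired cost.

L[5] = 3

step 0: dur = L[0]=9 = 9
step 1: dur = max(L[1]=8, C[0]=7) = 8
step 2: dur = max(L[2]=4, C[1]=5) = 5
step 3: dur = max(L[3]=8, C[2]=9) = 9
step 4: dur = max(L[4]=7, C[3]=9) = 9
step 5: dur = max(L[5]=?, C[4]=2) = L[5]  (unknown; binding)
step 6: dur = max(L[6]=5, C[5]=8) = 8
step 7: dur = max(L[7]=8, C[6]=7) = 8
step 8: dur = max(L[8]=6, C[7]=4) = 6
step 9: dur = C[8]=6 = 6
sum of known step durations = 68
dur[5] = total - known = 71 - 68 = 3
L[5] is the binding max in step 5, so L[5] = dur[5] = 3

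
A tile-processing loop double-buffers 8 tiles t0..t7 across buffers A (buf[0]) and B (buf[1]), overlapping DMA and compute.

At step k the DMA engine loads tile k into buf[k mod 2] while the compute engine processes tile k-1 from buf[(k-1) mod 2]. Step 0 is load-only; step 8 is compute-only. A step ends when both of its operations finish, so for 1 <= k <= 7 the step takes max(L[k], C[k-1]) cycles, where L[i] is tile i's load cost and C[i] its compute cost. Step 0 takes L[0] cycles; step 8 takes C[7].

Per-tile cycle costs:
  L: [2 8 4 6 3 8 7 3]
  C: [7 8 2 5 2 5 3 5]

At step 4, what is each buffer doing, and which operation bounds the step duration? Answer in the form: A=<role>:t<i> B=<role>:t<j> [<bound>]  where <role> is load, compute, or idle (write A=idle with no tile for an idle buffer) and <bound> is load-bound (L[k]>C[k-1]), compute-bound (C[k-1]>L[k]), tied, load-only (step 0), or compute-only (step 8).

  0. 2=2c; end=2; A:t0 B:-
  1. max(8,7)=8c; end=10; A:t0 B:t1
  2. max(4,8)=8c; end=18; A:t2 B:t1
  3. max(6,2)=6c; end=24; A:t2 B:t3
  4. max(3,5)=5c; end=29; A:t4 B:t3
  5. max(8,2)=8c; end=37; A:t4 B:t5
  6. max(7,5)=7c; end=44; A:t6 B:t5
  7. max(3,3)=3c; end=47; A:t6 B:t7
  8. 5=5c; end=52; A:t6 B:t7

step 4: A=load:t4 B=compute:t3 [compute-bound]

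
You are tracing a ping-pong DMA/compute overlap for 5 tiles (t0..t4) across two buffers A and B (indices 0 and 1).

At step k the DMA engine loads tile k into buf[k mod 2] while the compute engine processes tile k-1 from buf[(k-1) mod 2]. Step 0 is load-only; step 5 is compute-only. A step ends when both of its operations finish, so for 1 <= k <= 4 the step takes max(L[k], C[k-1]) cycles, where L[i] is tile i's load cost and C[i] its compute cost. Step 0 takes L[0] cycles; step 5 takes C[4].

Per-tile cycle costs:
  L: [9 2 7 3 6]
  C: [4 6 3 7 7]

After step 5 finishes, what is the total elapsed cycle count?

end_cycle[5] = 37

  0. 9=9c; end=9; A:t0 B:-
  1. max(2,4)=4c; end=13; A:t0 B:t1
  2. max(7,6)=7c; end=20; A:t2 B:t1
  3. max(3,3)=3c; end=23; A:t2 B:t3
  4. max(6,7)=7c; end=30; A:t4 B:t3
  5. 7=7c; end=37; A:t4 B:t3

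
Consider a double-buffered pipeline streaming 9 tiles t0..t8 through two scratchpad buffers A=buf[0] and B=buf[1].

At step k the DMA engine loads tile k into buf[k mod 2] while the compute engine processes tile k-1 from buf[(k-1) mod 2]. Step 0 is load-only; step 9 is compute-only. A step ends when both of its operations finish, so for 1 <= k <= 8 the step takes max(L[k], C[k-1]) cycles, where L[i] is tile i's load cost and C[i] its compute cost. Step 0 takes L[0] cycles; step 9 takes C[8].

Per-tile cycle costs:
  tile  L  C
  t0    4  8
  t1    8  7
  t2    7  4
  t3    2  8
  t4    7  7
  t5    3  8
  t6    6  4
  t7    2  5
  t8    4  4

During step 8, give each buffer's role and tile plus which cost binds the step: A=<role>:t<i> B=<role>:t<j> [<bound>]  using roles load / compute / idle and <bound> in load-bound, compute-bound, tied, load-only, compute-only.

step 8: A=load:t8 B=compute:t7 [compute-bound]

step 0: L[0]=4 → dur=4, Σ=4 | A=load:t0 B=idle [load-only]
step 1: L[1]=8 C[0]=8 → dur=8, Σ=12 | A=compute:t0 B=load:t1 [tied]
step 2: L[2]=7 C[1]=7 → dur=7, Σ=19 | A=load:t2 B=compute:t1 [tied]
step 3: L[3]=2 C[2]=4 → dur=4, Σ=23 | A=compute:t2 B=load:t3 [compute-bound]
step 4: L[4]=7 C[3]=8 → dur=8, Σ=31 | A=load:t4 B=compute:t3 [compute-bound]
step 5: L[5]=3 C[4]=7 → dur=7, Σ=38 | A=compute:t4 B=load:t5 [compute-bound]
step 6: L[6]=6 C[5]=8 → dur=8, Σ=46 | A=load:t6 B=compute:t5 [compute-bound]
step 7: L[7]=2 C[6]=4 → dur=4, Σ=50 | A=compute:t6 B=load:t7 [compute-bound]
step 8: L[8]=4 C[7]=5 → dur=5, Σ=55 | A=load:t8 B=compute:t7 [compute-bound]
step 9: C[8]=4 → dur=4, Σ=59 | A=compute:t8 B=idle [compute-only]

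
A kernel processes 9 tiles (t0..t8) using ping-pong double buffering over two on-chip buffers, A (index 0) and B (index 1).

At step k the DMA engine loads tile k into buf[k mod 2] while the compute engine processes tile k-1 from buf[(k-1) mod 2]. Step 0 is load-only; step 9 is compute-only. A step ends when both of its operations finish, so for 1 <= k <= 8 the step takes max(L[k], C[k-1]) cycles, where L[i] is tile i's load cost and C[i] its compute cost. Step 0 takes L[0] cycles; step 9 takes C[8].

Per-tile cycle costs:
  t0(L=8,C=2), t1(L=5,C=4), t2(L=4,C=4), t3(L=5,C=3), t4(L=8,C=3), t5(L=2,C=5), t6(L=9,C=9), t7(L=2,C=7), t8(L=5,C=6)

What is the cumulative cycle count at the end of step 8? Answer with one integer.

end_cycle[8] = 58

step 0: L[0]=8 → dur=8, Σ=8 | A=load:t0 B=idle [load-only]
step 1: L[1]=5 C[0]=2 → dur=5, Σ=13 | A=compute:t0 B=load:t1 [load-bound]
step 2: L[2]=4 C[1]=4 → dur=4, Σ=17 | A=load:t2 B=compute:t1 [tied]
step 3: L[3]=5 C[2]=4 → dur=5, Σ=22 | A=compute:t2 B=load:t3 [load-bound]
step 4: L[4]=8 C[3]=3 → dur=8, Σ=30 | A=load:t4 B=compute:t3 [load-bound]
step 5: L[5]=2 C[4]=3 → dur=3, Σ=33 | A=compute:t4 B=load:t5 [compute-bound]
step 6: L[6]=9 C[5]=5 → dur=9, Σ=42 | A=load:t6 B=compute:t5 [load-bound]
step 7: L[7]=2 C[6]=9 → dur=9, Σ=51 | A=compute:t6 B=load:t7 [compute-bound]
step 8: L[8]=5 C[7]=7 → dur=7, Σ=58 | A=load:t8 B=compute:t7 [compute-bound]
step 9: C[8]=6 → dur=6, Σ=64 | A=compute:t8 B=idle [compute-only]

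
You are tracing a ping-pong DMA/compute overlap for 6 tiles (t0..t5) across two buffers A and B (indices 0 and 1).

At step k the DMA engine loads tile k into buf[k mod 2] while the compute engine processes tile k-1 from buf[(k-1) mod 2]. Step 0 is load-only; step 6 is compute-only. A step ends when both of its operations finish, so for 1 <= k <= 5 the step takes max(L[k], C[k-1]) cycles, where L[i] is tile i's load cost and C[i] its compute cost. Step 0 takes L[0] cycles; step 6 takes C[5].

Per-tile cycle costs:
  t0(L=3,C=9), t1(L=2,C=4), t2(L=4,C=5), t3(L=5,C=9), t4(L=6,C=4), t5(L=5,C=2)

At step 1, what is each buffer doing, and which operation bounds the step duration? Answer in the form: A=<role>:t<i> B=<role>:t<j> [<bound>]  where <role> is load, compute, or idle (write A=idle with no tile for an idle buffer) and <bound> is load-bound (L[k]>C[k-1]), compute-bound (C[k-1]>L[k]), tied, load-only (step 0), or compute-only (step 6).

[0] DMA t0→A (3c) ∥ CU idle ⇒ 3c, clock 3
[1] DMA t1→B (2c) ∥ CU A:t0 (9c) ⇒ 9c, clock 12
[2] DMA t2→A (4c) ∥ CU B:t1 (4c) ⇒ 4c, clock 16
[3] DMA t3→B (5c) ∥ CU A:t2 (5c) ⇒ 5c, clock 21
[4] DMA t4→A (6c) ∥ CU B:t3 (9c) ⇒ 9c, clock 30
[5] DMA t5→B (5c) ∥ CU A:t4 (4c) ⇒ 5c, clock 35
[6] DMA idle ∥ CU B:t5 (2c) ⇒ 2c, clock 37

step 1: A=compute:t0 B=load:t1 [compute-bound]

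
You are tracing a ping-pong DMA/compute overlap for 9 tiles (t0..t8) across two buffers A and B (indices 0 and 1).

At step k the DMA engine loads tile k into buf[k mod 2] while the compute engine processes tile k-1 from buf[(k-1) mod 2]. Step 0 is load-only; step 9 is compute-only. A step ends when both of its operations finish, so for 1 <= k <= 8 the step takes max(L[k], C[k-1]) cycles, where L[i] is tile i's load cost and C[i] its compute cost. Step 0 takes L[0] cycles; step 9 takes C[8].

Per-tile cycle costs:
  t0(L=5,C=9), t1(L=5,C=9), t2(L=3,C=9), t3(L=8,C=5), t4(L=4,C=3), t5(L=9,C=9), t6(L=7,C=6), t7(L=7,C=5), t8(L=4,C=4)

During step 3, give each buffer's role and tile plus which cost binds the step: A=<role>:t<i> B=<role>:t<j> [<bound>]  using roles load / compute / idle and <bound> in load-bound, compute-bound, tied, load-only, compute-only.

step 0: L[0]=5 → dur=5, Σ=5 | A=load:t0 B=idle [load-only]
step 1: L[1]=5 C[0]=9 → dur=9, Σ=14 | A=compute:t0 B=load:t1 [compute-bound]
step 2: L[2]=3 C[1]=9 → dur=9, Σ=23 | A=load:t2 B=compute:t1 [compute-bound]
step 3: L[3]=8 C[2]=9 → dur=9, Σ=32 | A=compute:t2 B=load:t3 [compute-bound]
step 4: L[4]=4 C[3]=5 → dur=5, Σ=37 | A=load:t4 B=compute:t3 [compute-bound]
step 5: L[5]=9 C[4]=3 → dur=9, Σ=46 | A=compute:t4 B=load:t5 [load-bound]
step 6: L[6]=7 C[5]=9 → dur=9, Σ=55 | A=load:t6 B=compute:t5 [compute-bound]
step 7: L[7]=7 C[6]=6 → dur=7, Σ=62 | A=compute:t6 B=load:t7 [load-bound]
step 8: L[8]=4 C[7]=5 → dur=5, Σ=67 | A=load:t8 B=compute:t7 [compute-bound]
step 9: C[8]=4 → dur=4, Σ=71 | A=compute:t8 B=idle [compute-only]

step 3: A=compute:t2 B=load:t3 [compute-bound]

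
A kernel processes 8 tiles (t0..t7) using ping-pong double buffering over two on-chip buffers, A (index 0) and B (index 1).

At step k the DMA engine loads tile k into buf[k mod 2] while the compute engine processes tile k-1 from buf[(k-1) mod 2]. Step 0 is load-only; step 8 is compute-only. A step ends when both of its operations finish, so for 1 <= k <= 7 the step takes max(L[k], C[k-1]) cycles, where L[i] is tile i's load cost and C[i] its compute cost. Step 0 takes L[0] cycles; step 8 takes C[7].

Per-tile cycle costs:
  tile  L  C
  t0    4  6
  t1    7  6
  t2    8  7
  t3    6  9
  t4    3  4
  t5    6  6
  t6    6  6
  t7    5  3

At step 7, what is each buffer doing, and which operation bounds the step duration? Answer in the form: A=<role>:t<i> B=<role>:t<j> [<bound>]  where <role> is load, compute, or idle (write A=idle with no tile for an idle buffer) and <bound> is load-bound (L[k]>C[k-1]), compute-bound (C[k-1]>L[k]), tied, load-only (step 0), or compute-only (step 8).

step 7: A=compute:t6 B=load:t7 [compute-bound]

  0. 4=4c; end=4; A:t0 B:-
  1. max(7,6)=7c; end=11; A:t0 B:t1
  2. max(8,6)=8c; end=19; A:t2 B:t1
  3. max(6,7)=7c; end=26; A:t2 B:t3
  4. max(3,9)=9c; end=35; A:t4 B:t3
  5. max(6,4)=6c; end=41; A:t4 B:t5
  6. max(6,6)=6c; end=47; A:t6 B:t5
  7. max(5,6)=6c; end=53; A:t6 B:t7
  8. 3=3c; end=56; A:t6 B:t7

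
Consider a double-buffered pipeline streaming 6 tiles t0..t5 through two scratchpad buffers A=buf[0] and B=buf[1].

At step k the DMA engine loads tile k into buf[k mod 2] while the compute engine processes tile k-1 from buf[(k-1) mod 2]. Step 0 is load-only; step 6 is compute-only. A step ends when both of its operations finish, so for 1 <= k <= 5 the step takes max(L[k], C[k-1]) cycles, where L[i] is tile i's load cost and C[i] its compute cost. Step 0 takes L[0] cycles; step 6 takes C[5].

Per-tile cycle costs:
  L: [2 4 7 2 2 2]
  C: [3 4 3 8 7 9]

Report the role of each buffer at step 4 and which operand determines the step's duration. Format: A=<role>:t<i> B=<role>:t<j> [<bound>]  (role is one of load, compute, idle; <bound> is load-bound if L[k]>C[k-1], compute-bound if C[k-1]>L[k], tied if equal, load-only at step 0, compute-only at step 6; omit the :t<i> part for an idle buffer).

step 4: A=load:t4 B=compute:t3 [compute-bound]

k=0 load=t0/2c comp=- wait=2 total=2
k=1 load=t1/4c comp=t0/3c wait=4 total=6
k=2 load=t2/7c comp=t1/4c wait=7 total=13
k=3 load=t3/2c comp=t2/3c wait=3 total=16
k=4 load=t4/2c comp=t3/8c wait=8 total=24
k=5 load=t5/2c comp=t4/7c wait=7 total=31
k=6 load=- comp=t5/9c wait=9 total=40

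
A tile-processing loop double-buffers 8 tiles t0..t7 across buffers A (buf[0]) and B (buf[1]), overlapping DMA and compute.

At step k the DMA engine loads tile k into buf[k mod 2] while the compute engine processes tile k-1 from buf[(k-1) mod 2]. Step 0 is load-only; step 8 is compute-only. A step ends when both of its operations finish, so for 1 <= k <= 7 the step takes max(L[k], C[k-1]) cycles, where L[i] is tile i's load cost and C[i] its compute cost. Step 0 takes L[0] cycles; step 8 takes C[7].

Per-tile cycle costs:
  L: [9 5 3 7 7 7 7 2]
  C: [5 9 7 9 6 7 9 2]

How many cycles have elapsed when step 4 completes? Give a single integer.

end_cycle[4] = 39

  0. 9=9c; end=9; A:t0 B:-
  1. max(5,5)=5c; end=14; A:t0 B:t1
  2. max(3,9)=9c; end=23; A:t2 B:t1
  3. max(7,7)=7c; end=30; A:t2 B:t3
  4. max(7,9)=9c; end=39; A:t4 B:t3
  5. max(7,6)=7c; end=46; A:t4 B:t5
  6. max(7,7)=7c; end=53; A:t6 B:t5
  7. max(2,9)=9c; end=62; A:t6 B:t7
  8. 2=2c; end=64; A:t6 B:t7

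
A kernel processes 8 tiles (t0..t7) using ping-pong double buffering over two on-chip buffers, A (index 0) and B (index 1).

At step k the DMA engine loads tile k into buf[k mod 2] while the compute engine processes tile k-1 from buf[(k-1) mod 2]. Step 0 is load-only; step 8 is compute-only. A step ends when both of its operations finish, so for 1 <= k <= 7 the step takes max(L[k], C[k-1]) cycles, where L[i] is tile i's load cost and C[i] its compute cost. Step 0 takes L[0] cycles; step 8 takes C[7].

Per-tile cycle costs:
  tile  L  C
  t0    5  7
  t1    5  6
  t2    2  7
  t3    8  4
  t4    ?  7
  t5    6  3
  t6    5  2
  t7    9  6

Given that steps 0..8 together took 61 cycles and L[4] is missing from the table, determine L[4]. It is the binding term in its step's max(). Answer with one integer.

step 0 → dur = L[0]=5 = 5
step 1 → dur = max(L[1]=5, C[0]=7) = 7
step 2 → dur = max(L[2]=2, C[1]=6) = 6
step 3 → dur = max(L[3]=8, C[2]=7) = 8
step 4 → dur = max(L[4]=?, C[3]=4) = L[4]  (unknown; binding)
step 5 → dur = max(L[5]=6, C[4]=7) = 7
step 6 → dur = max(L[6]=5, C[5]=3) = 5
step 7 → dur = max(L[7]=9, C[6]=2) = 9
step 8 → dur = C[7]=6 = 6
sum of known step durations = 53
dur[4] = total - known = 61 - 53 = 8
L[4] is the binding max in step 4, so L[4] = dur[4] = 8

L[4] = 8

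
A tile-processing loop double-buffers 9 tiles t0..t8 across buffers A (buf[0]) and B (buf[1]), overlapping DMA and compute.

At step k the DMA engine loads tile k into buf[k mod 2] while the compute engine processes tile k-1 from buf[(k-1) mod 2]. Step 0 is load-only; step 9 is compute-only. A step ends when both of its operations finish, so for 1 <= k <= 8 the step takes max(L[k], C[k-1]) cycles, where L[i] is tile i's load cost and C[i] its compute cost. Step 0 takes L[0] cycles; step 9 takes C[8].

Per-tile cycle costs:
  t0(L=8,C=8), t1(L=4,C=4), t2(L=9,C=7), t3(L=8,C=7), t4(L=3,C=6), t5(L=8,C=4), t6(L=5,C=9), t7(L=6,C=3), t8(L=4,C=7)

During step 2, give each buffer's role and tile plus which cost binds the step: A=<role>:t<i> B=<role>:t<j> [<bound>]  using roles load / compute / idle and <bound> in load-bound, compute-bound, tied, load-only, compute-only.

step 2: A=load:t2 B=compute:t1 [load-bound]

  0. 8=8c; end=8; A:t0 B:-
  1. max(4,8)=8c; end=16; A:t0 B:t1
  2. max(9,4)=9c; end=25; A:t2 B:t1
  3. max(8,7)=8c; end=33; A:t2 B:t3
  4. max(3,7)=7c; end=40; A:t4 B:t3
  5. max(8,6)=8c; end=48; A:t4 B:t5
  6. max(5,4)=5c; end=53; A:t6 B:t5
  7. max(6,9)=9c; end=62; A:t6 B:t7
  8. max(4,3)=4c; end=66; A:t8 B:t7
  9. 7=7c; end=73; A:t8 B:t7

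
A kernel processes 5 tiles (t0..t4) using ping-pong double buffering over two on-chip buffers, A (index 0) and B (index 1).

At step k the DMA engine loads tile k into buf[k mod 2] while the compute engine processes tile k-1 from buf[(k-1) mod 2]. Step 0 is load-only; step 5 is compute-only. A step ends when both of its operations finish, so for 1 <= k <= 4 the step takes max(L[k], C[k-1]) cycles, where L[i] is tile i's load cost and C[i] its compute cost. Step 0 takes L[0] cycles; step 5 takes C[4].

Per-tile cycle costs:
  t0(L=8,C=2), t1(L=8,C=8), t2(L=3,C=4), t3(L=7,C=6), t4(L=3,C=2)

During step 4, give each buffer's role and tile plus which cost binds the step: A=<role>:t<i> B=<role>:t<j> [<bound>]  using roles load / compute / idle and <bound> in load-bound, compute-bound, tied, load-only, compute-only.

step 4: A=load:t4 B=compute:t3 [compute-bound]

  0. 8=8c; end=8; A:t0 B:-
  1. max(8,2)=8c; end=16; A:t0 B:t1
  2. max(3,8)=8c; end=24; A:t2 B:t1
  3. max(7,4)=7c; end=31; A:t2 B:t3
  4. max(3,6)=6c; end=37; A:t4 B:t3
  5. 2=2c; end=39; A:t4 B:t3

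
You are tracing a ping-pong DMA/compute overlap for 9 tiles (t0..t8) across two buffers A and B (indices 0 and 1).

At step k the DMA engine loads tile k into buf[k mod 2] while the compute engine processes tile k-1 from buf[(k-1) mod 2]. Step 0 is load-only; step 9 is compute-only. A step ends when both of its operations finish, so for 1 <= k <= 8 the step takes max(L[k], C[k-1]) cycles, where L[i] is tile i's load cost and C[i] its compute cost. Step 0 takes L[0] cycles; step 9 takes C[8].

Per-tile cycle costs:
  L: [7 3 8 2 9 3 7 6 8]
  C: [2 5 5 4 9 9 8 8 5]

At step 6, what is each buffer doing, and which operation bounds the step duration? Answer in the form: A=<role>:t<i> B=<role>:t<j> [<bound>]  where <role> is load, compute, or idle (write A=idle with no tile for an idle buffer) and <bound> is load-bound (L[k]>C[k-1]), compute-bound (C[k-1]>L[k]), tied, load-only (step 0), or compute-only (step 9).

[0] DMA t0→A (7c) ∥ CU idle ⇒ 7c, clock 7
[1] DMA t1→B (3c) ∥ CU A:t0 (2c) ⇒ 3c, clock 10
[2] DMA t2→A (8c) ∥ CU B:t1 (5c) ⇒ 8c, clock 18
[3] DMA t3→B (2c) ∥ CU A:t2 (5c) ⇒ 5c, clock 23
[4] DMA t4→A (9c) ∥ CU B:t3 (4c) ⇒ 9c, clock 32
[5] DMA t5→B (3c) ∥ CU A:t4 (9c) ⇒ 9c, clock 41
[6] DMA t6→A (7c) ∥ CU B:t5 (9c) ⇒ 9c, clock 50
[7] DMA t7→B (6c) ∥ CU A:t6 (8c) ⇒ 8c, clock 58
[8] DMA t8→A (8c) ∥ CU B:t7 (8c) ⇒ 8c, clock 66
[9] DMA idle ∥ CU A:t8 (5c) ⇒ 5c, clock 71

step 6: A=load:t6 B=compute:t5 [compute-bound]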